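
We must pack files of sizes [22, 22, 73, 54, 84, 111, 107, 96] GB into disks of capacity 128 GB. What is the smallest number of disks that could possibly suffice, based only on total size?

5

Total size = 22 + 22 + 73 + 54 + 84 + 111 + 107 + 96 = 569 GB.
⌈569 / 128⌉ = 5.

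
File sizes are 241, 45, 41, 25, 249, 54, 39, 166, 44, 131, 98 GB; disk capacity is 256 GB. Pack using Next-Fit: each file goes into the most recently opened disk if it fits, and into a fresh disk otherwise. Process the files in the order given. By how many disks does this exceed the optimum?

Next-Fit: [241] [45,41,25] [249] [54,39] [166,44] [131,98] → 6 disks.
Total size 1133 GB; any packing needs at least ⌈1133/256⌉ = 5 disks.
An optimal packing achieves that bound: [249] [241] [166,54,25] [131,98] [45,44,41,39] → 5 disks.
Excess: 6 − 5 = 1.

1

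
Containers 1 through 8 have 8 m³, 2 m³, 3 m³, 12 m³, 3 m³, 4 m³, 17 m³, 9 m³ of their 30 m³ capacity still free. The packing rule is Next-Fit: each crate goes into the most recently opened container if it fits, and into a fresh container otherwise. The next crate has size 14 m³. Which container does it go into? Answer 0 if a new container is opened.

0

Next-Fit only looks at container 8, which has 9 m³ free.
14 m³ does not fit, so a new container is opened.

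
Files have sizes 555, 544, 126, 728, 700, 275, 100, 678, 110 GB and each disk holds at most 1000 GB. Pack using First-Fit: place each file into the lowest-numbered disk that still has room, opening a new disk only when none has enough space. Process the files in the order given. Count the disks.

5

disk 1: place 555 GB, 445 GB left
disk 2: place 544 GB, 456 GB left
disk 1: place 126 GB, 319 GB left
disk 3: place 728 GB, 272 GB left
disk 4: place 700 GB, 300 GB left
disk 1: place 275 GB, 44 GB left
disk 2: place 100 GB, 356 GB left
disk 5: place 678 GB, 322 GB left
disk 2: place 110 GB, 246 GB left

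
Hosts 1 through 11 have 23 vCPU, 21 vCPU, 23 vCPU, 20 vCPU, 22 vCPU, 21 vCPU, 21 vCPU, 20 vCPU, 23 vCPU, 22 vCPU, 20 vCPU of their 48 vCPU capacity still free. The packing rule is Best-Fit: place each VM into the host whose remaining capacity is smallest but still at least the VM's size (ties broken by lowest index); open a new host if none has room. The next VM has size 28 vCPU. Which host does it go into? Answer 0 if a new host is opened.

No host has ≥ 28 vCPU free, so a new host is opened.

0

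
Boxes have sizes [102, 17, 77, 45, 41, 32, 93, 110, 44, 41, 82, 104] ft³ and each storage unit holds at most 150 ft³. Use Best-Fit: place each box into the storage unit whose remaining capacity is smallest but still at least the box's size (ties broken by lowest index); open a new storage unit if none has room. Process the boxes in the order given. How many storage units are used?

7

storage unit 1: place 102 ft³, 48 ft³ left
storage unit 1: place 17 ft³, 31 ft³ left
storage unit 2: place 77 ft³, 73 ft³ left
storage unit 2: place 45 ft³, 28 ft³ left
storage unit 3: place 41 ft³, 109 ft³ left
storage unit 3: place 32 ft³, 77 ft³ left
storage unit 4: place 93 ft³, 57 ft³ left
storage unit 5: place 110 ft³, 40 ft³ left
storage unit 4: place 44 ft³, 13 ft³ left
storage unit 3: place 41 ft³, 36 ft³ left
storage unit 6: place 82 ft³, 68 ft³ left
storage unit 7: place 104 ft³, 46 ft³ left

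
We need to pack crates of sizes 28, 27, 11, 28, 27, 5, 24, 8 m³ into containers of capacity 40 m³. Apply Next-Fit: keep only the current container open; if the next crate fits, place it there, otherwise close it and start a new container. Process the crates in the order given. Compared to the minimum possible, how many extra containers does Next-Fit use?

0

Next-Fit: [28] [27,11] [28] [27,5] [24,8] → 5 containers.
5 crates exceed 20 m³ (half the capacity), and no two of those can share a container, so at least 5 containers are needed.
So 5 is already optimal.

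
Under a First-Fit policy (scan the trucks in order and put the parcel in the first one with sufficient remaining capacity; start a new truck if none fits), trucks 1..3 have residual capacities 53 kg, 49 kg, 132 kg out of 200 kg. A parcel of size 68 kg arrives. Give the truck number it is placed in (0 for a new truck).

Trucks with room: truck 3 (132 kg).
The first with room is truck 3.

3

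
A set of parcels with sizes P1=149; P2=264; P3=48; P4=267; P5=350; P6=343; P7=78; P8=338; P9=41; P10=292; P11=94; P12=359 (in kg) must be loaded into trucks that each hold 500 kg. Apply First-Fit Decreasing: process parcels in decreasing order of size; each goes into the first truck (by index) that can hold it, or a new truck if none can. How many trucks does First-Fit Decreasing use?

7

Sorted descending: 359, 350, 343, 338, 292, 267, 264, 149, 94, 78, 48, 41.
Put 359 kg in truck 1; 141 kg remain.
Put 350 kg in truck 2; 150 kg remain.
Put 343 kg in truck 3; 157 kg remain.
Put 338 kg in truck 4; 162 kg remain.
Put 292 kg in truck 5; 208 kg remain.
Put 267 kg in truck 6; 233 kg remain.
Put 264 kg in truck 7; 236 kg remain.
Put 149 kg in truck 2; 1 kg remain.
Put 94 kg in truck 1; 47 kg remain.
Put 78 kg in truck 3; 79 kg remain.
Put 48 kg in truck 3; 31 kg remain.
Put 41 kg in truck 1; 6 kg remain.
Final trucks: [359,94,41] [350,149] [343,78,48] [338] [292] [267] [264].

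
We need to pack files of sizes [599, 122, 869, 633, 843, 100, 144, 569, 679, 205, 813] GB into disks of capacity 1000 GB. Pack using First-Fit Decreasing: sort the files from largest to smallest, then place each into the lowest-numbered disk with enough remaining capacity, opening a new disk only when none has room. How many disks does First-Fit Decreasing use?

Sorted descending: 869, 843, 813, 679, 633, 599, 569, 205, 144, 122, 100.
disk 1: place 869 GB, 131 GB left
disk 2: place 843 GB, 157 GB left
disk 3: place 813 GB, 187 GB left
disk 4: place 679 GB, 321 GB left
disk 5: place 633 GB, 367 GB left
disk 6: place 599 GB, 401 GB left
disk 7: place 569 GB, 431 GB left
disk 4: place 205 GB, 116 GB left
disk 2: place 144 GB, 13 GB left
disk 1: place 122 GB, 9 GB left
disk 3: place 100 GB, 87 GB left

7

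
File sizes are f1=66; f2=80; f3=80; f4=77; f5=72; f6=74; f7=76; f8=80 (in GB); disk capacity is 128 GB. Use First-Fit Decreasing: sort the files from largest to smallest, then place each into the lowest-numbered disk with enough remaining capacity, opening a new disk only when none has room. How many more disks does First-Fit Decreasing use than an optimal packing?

0

First-Fit Decreasing: [80] [80] [80] [77] [76] [74] [72] [66] → 8 disks.
8 files exceed 64 GB (half the capacity), and no two of those can share a disk, so at least 8 disks are needed.
So 8 is already optimal.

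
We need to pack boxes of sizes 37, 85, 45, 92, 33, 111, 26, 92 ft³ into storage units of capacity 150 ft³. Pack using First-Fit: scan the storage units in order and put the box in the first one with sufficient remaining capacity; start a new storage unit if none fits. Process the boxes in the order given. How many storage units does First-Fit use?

Put 37 ft³ in storage unit 1; 113 ft³ remain.
Put 85 ft³ in storage unit 1; 28 ft³ remain.
Put 45 ft³ in storage unit 2; 105 ft³ remain.
Put 92 ft³ in storage unit 2; 13 ft³ remain.
Put 33 ft³ in storage unit 3; 117 ft³ remain.
Put 111 ft³ in storage unit 3; 6 ft³ remain.
Put 26 ft³ in storage unit 1; 2 ft³ remain.
Put 92 ft³ in storage unit 4; 58 ft³ remain.
Final storage units: [37,85,26] [45,92] [33,111] [92].

4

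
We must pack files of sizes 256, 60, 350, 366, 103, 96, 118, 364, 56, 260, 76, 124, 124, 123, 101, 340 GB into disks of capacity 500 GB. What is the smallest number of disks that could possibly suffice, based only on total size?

6

Total size = 256 + 60 + 350 + 366 + 103 + 96 + 118 + 364 + 56 + 260 + 76 + 124 + 124 + 123 + 101 + 340 = 2917 GB.
⌈2917 / 500⌉ = 6.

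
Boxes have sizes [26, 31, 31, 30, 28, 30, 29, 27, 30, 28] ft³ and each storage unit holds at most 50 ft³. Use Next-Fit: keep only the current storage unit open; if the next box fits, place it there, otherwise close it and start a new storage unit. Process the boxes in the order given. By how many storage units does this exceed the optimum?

Next-Fit: [26] [31] [31] [30] [28] [30] [29] [27] [30] [28] → 10 storage units.
10 boxes exceed 25 ft³ (half the capacity), and no two of those can share a storage unit, so at least 10 storage units are needed.
So 10 is already optimal.

0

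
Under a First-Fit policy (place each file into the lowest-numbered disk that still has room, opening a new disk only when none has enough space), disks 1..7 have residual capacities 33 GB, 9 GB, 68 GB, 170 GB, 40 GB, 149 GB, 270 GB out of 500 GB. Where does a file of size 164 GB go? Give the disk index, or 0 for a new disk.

4

Disks with room: disk 4 (170 GB), disk 7 (270 GB).
The first with room is disk 4.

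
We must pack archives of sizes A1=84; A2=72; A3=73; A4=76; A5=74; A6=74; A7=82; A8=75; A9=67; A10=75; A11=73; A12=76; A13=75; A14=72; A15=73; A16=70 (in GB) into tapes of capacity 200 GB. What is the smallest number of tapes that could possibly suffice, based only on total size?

Total size = 84 + 72 + 73 + 76 + 74 + 74 + 82 + 75 + 67 + 75 + 73 + 76 + 75 + 72 + 73 + 70 = 1191 GB.
⌈1191 / 200⌉ = 6.

6 tapes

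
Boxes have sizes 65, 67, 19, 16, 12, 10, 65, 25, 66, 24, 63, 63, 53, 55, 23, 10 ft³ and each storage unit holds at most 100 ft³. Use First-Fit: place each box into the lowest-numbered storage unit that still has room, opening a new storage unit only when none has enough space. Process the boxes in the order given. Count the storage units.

8 storage units

Put 65 ft³ in storage unit 1; 35 ft³ remain.
Put 67 ft³ in storage unit 2; 33 ft³ remain.
Put 19 ft³ in storage unit 1; 16 ft³ remain.
Put 16 ft³ in storage unit 1; 0 ft³ remain.
Put 12 ft³ in storage unit 2; 21 ft³ remain.
Put 10 ft³ in storage unit 2; 11 ft³ remain.
Put 65 ft³ in storage unit 3; 35 ft³ remain.
Put 25 ft³ in storage unit 3; 10 ft³ remain.
Put 66 ft³ in storage unit 4; 34 ft³ remain.
Put 24 ft³ in storage unit 4; 10 ft³ remain.
Put 63 ft³ in storage unit 5; 37 ft³ remain.
Put 63 ft³ in storage unit 6; 37 ft³ remain.
Put 53 ft³ in storage unit 7; 47 ft³ remain.
Put 55 ft³ in storage unit 8; 45 ft³ remain.
Put 23 ft³ in storage unit 5; 14 ft³ remain.
Put 10 ft³ in storage unit 2; 1 ft³ remain.
Final storage units: [65,19,16] [67,12,10,10] [65,25] [66,24] [63,23] [63] [53] [55].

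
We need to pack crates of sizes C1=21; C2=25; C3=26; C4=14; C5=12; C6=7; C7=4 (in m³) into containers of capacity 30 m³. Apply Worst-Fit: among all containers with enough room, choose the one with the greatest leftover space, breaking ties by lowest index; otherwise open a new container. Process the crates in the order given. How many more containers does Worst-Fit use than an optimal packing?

0

Worst-Fit: [21,7] [25,4] [26] [14,12] → 4 containers.
Total size 109 m³; any packing needs at least ⌈109/30⌉ = 4 containers.
So 4 is already optimal.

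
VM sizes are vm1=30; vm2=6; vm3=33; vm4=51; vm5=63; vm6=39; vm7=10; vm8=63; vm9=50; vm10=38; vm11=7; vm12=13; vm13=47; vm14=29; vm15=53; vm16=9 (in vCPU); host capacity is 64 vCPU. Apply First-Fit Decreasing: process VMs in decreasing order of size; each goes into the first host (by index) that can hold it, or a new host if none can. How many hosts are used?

Sorted descending: 63, 63, 53, 51, 50, 47, 39, 38, 33, 30, 29, 13, 10, 9, 7, 6.
63 vCPU → host 1 (remaining 1 vCPU)
63 vCPU → host 2 (remaining 1 vCPU)
53 vCPU → host 3 (remaining 11 vCPU)
51 vCPU → host 4 (remaining 13 vCPU)
50 vCPU → host 5 (remaining 14 vCPU)
47 vCPU → host 6 (remaining 17 vCPU)
39 vCPU → host 7 (remaining 25 vCPU)
38 vCPU → host 8 (remaining 26 vCPU)
33 vCPU → host 9 (remaining 31 vCPU)
30 vCPU → host 9 (remaining 1 vCPU)
29 vCPU → host 10 (remaining 35 vCPU)
13 vCPU → host 4 (remaining 0 vCPU)
10 vCPU → host 3 (remaining 1 vCPU)
9 vCPU → host 5 (remaining 5 vCPU)
7 vCPU → host 6 (remaining 10 vCPU)
6 vCPU → host 6 (remaining 4 vCPU)
Final hosts: [63] [63] [53,10] [51,13] [50,9] [47,7,6] [39] [38] [33,30] [29].

10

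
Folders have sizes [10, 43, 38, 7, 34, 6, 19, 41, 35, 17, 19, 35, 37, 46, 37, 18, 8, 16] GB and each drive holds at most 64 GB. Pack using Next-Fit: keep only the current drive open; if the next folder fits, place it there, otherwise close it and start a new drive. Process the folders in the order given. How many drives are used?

10

drive 1: place 10 GB, 54 GB left
drive 1: place 43 GB, 11 GB left
drive 2: place 38 GB, 26 GB left
drive 2: place 7 GB, 19 GB left
drive 3: place 34 GB, 30 GB left
drive 3: place 6 GB, 24 GB left
drive 3: place 19 GB, 5 GB left
drive 4: place 41 GB, 23 GB left
drive 5: place 35 GB, 29 GB left
drive 5: place 17 GB, 12 GB left
drive 6: place 19 GB, 45 GB left
drive 6: place 35 GB, 10 GB left
drive 7: place 37 GB, 27 GB left
drive 8: place 46 GB, 18 GB left
drive 9: place 37 GB, 27 GB left
drive 9: place 18 GB, 9 GB left
drive 9: place 8 GB, 1 GB left
drive 10: place 16 GB, 48 GB left
Final drives: [10,43] [38,7] [34,6,19] [41] [35,17] [19,35] [37] [46] [37,18,8] [16].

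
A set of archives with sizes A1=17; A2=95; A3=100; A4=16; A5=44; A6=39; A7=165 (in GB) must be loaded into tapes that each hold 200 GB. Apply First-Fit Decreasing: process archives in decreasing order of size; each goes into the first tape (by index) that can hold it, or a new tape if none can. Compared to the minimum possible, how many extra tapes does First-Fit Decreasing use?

0

First-Fit Decreasing: [165,17,16] [100,95] [44,39] → 3 tapes.
Total size 476 GB; any packing needs at least ⌈476/200⌉ = 3 tapes.
So 3 is already optimal.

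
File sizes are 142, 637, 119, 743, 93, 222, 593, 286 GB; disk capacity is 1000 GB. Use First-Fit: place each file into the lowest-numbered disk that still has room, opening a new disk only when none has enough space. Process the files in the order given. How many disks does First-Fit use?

3

142 GB → disk 1 (remaining 858 GB)
637 GB → disk 1 (remaining 221 GB)
119 GB → disk 1 (remaining 102 GB)
743 GB → disk 2 (remaining 257 GB)
93 GB → disk 1 (remaining 9 GB)
222 GB → disk 2 (remaining 35 GB)
593 GB → disk 3 (remaining 407 GB)
286 GB → disk 3 (remaining 121 GB)
Final disks: [142,637,119,93] [743,222] [593,286].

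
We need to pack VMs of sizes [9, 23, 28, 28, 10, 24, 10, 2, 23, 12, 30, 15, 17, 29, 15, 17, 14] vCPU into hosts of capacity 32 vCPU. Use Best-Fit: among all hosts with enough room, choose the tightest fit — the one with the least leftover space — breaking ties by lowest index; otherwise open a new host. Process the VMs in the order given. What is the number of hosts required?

Put 9 vCPU in host 1; 23 vCPU remain.
Put 23 vCPU in host 1; 0 vCPU remain.
Put 28 vCPU in host 2; 4 vCPU remain.
Put 28 vCPU in host 3; 4 vCPU remain.
Put 10 vCPU in host 4; 22 vCPU remain.
Put 24 vCPU in host 5; 8 vCPU remain.
Put 10 vCPU in host 4; 12 vCPU remain.
Put 2 vCPU in host 2; 2 vCPU remain.
Put 23 vCPU in host 6; 9 vCPU remain.
Put 12 vCPU in host 4; 0 vCPU remain.
Put 30 vCPU in host 7; 2 vCPU remain.
Put 15 vCPU in host 8; 17 vCPU remain.
Put 17 vCPU in host 8; 0 vCPU remain.
Put 29 vCPU in host 9; 3 vCPU remain.
Put 15 vCPU in host 10; 17 vCPU remain.
Put 17 vCPU in host 10; 0 vCPU remain.
Put 14 vCPU in host 11; 18 vCPU remain.

11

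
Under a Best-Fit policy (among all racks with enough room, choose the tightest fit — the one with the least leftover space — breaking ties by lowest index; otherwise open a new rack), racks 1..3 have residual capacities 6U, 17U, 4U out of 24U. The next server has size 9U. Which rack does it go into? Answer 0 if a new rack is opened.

2

Racks with room: rack 2 (17U).
Tightest fit is rack 2 with 17U free.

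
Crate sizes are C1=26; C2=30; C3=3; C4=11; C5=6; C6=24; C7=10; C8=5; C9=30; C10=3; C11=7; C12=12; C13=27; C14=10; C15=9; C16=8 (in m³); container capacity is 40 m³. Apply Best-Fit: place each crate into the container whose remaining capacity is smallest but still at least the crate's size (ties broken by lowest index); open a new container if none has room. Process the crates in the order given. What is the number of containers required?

container 1: place C1 (26 m³), 14 m³ left
container 2: place C2 (30 m³), 10 m³ left
container 2: place C3 (3 m³), 7 m³ left
container 1: place C4 (11 m³), 3 m³ left
container 2: place C5 (6 m³), 1 m³ left
container 3: place C6 (24 m³), 16 m³ left
container 3: place C7 (10 m³), 6 m³ left
container 3: place C8 (5 m³), 1 m³ left
container 4: place C9 (30 m³), 10 m³ left
container 1: place C10 (3 m³), 0 m³ left
container 4: place C11 (7 m³), 3 m³ left
container 5: place C12 (12 m³), 28 m³ left
container 5: place C13 (27 m³), 1 m³ left
container 6: place C14 (10 m³), 30 m³ left
container 6: place C15 (9 m³), 21 m³ left
container 6: place C16 (8 m³), 13 m³ left

6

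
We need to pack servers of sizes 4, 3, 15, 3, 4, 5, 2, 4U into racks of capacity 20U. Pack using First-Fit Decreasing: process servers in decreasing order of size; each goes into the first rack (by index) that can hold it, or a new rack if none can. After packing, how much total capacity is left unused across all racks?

Sorted descending: 15, 5, 4, 4, 4, 3, 3, 2.
rack 1: place 15U, 5U left
rack 1: place 5U, 0U left
rack 2: place 4U, 16U left
rack 2: place 4U, 12U left
rack 2: place 4U, 8U left
rack 2: place 3U, 5U left
rack 2: place 3U, 2U left
rack 2: place 2U, 0U left
2 racks × 20U = 40U; used 40U; unused 0U.

0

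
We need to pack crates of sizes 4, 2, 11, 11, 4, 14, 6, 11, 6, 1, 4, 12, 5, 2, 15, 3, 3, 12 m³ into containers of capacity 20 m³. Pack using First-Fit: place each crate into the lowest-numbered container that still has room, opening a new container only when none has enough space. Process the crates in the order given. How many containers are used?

Put 4 m³ in container 1; 16 m³ remain.
Put 2 m³ in container 1; 14 m³ remain.
Put 11 m³ in container 1; 3 m³ remain.
Put 11 m³ in container 2; 9 m³ remain.
Put 4 m³ in container 2; 5 m³ remain.
Put 14 m³ in container 3; 6 m³ remain.
Put 6 m³ in container 3; 0 m³ remain.
Put 11 m³ in container 4; 9 m³ remain.
Put 6 m³ in container 4; 3 m³ remain.
Put 1 m³ in container 1; 2 m³ remain.
Put 4 m³ in container 2; 1 m³ remain.
Put 12 m³ in container 5; 8 m³ remain.
Put 5 m³ in container 5; 3 m³ remain.
Put 2 m³ in container 1; 0 m³ remain.
Put 15 m³ in container 6; 5 m³ remain.
Put 3 m³ in container 4; 0 m³ remain.
Put 3 m³ in container 5; 0 m³ remain.
Put 12 m³ in container 7; 8 m³ remain.
Final containers: [4,2,11,1,2] [11,4,4] [14,6] [11,6,3] [12,5,3] [15] [12].

7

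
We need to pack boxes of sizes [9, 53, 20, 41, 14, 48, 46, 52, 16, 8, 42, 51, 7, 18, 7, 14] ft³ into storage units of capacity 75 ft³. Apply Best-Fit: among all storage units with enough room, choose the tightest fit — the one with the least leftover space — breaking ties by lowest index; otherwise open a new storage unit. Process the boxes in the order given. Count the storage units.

9 ft³ → storage unit 1 (remaining 66 ft³)
53 ft³ → storage unit 1 (remaining 13 ft³)
20 ft³ → storage unit 2 (remaining 55 ft³)
41 ft³ → storage unit 2 (remaining 14 ft³)
14 ft³ → storage unit 2 (remaining 0 ft³)
48 ft³ → storage unit 3 (remaining 27 ft³)
46 ft³ → storage unit 4 (remaining 29 ft³)
52 ft³ → storage unit 5 (remaining 23 ft³)
16 ft³ → storage unit 5 (remaining 7 ft³)
8 ft³ → storage unit 1 (remaining 5 ft³)
42 ft³ → storage unit 6 (remaining 33 ft³)
51 ft³ → storage unit 7 (remaining 24 ft³)
7 ft³ → storage unit 5 (remaining 0 ft³)
18 ft³ → storage unit 7 (remaining 6 ft³)
7 ft³ → storage unit 3 (remaining 20 ft³)
14 ft³ → storage unit 3 (remaining 6 ft³)

7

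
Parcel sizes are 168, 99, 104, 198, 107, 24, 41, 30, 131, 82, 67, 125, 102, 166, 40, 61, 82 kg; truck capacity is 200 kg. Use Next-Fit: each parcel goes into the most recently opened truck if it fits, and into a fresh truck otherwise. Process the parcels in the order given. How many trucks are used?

11 trucks

168 kg → truck 1 (remaining 32 kg)
99 kg → truck 2 (remaining 101 kg)
104 kg → truck 3 (remaining 96 kg)
198 kg → truck 4 (remaining 2 kg)
107 kg → truck 5 (remaining 93 kg)
24 kg → truck 5 (remaining 69 kg)
41 kg → truck 5 (remaining 28 kg)
30 kg → truck 6 (remaining 170 kg)
131 kg → truck 6 (remaining 39 kg)
82 kg → truck 7 (remaining 118 kg)
67 kg → truck 7 (remaining 51 kg)
125 kg → truck 8 (remaining 75 kg)
102 kg → truck 9 (remaining 98 kg)
166 kg → truck 10 (remaining 34 kg)
40 kg → truck 11 (remaining 160 kg)
61 kg → truck 11 (remaining 99 kg)
82 kg → truck 11 (remaining 17 kg)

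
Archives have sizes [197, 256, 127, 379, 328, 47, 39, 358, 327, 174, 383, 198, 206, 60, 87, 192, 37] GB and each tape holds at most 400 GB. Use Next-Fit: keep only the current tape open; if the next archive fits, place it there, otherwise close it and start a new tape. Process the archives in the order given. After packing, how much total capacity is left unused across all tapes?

1005

197 GB → tape 1 (remaining 203 GB)
256 GB → tape 2 (remaining 144 GB)
127 GB → tape 2 (remaining 17 GB)
379 GB → tape 3 (remaining 21 GB)
328 GB → tape 4 (remaining 72 GB)
47 GB → tape 4 (remaining 25 GB)
39 GB → tape 5 (remaining 361 GB)
358 GB → tape 5 (remaining 3 GB)
327 GB → tape 6 (remaining 73 GB)
174 GB → tape 7 (remaining 226 GB)
383 GB → tape 8 (remaining 17 GB)
198 GB → tape 9 (remaining 202 GB)
206 GB → tape 10 (remaining 194 GB)
60 GB → tape 10 (remaining 134 GB)
87 GB → tape 10 (remaining 47 GB)
192 GB → tape 11 (remaining 208 GB)
37 GB → tape 11 (remaining 171 GB)
11 tapes × 400 GB = 4400 GB; used 3395 GB; unused 1005 GB.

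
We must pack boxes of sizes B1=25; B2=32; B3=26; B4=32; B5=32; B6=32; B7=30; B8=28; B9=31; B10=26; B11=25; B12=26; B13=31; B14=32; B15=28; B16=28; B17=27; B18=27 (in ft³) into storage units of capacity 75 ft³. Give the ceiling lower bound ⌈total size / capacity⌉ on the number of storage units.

7

Total size = 25 + 32 + 26 + 32 + 32 + 32 + 30 + 28 + 31 + 26 + 25 + 26 + 31 + 32 + 28 + 28 + 27 + 27 = 518 ft³.
⌈518 / 75⌉ = 7.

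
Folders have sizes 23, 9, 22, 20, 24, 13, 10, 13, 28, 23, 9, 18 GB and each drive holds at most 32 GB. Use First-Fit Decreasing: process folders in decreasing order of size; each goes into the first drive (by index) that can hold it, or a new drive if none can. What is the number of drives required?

Sorted descending: 28, 24, 23, 23, 22, 20, 18, 13, 13, 10, 9, 9.
drive 1: place 28 GB, 4 GB left
drive 2: place 24 GB, 8 GB left
drive 3: place 23 GB, 9 GB left
drive 4: place 23 GB, 9 GB left
drive 5: place 22 GB, 10 GB left
drive 6: place 20 GB, 12 GB left
drive 7: place 18 GB, 14 GB left
drive 7: place 13 GB, 1 GB left
drive 8: place 13 GB, 19 GB left
drive 5: place 10 GB, 0 GB left
drive 3: place 9 GB, 0 GB left
drive 4: place 9 GB, 0 GB left
Final drives: [28] [24] [23,9] [23,9] [22,10] [20] [18,13] [13].

8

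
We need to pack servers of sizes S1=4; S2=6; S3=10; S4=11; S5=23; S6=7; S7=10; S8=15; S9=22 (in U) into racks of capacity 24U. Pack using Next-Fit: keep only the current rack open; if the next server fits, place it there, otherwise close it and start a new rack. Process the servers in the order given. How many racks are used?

6

rack 1: place S1 (4U), 20U left
rack 1: place S2 (6U), 14U left
rack 1: place S3 (10U), 4U left
rack 2: place S4 (11U), 13U left
rack 3: place S5 (23U), 1U left
rack 4: place S6 (7U), 17U left
rack 4: place S7 (10U), 7U left
rack 5: place S8 (15U), 9U left
rack 6: place S9 (22U), 2U left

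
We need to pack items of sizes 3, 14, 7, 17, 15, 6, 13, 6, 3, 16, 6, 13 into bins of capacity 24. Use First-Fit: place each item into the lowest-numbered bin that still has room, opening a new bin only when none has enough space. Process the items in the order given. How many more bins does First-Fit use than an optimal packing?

First-Fit: [3,14,7] [17,6] [15,6,3] [13,6] [16] [13] → 6 bins.
6 items exceed 12 (half the capacity), and no two of those can share a bin, so at least 6 bins are needed.
So 6 is already optimal.

0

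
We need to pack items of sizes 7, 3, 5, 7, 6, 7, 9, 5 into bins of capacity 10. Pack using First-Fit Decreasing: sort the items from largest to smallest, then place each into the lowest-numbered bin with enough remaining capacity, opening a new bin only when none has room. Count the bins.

Sorted descending: 9, 7, 7, 7, 6, 5, 5, 3.
9 → bin 1 (remaining 1)
7 → bin 2 (remaining 3)
7 → bin 3 (remaining 3)
7 → bin 4 (remaining 3)
6 → bin 5 (remaining 4)
5 → bin 6 (remaining 5)
5 → bin 6 (remaining 0)
3 → bin 2 (remaining 0)
Final bins: [9] [7,3] [7] [7] [6] [5,5].

6 bins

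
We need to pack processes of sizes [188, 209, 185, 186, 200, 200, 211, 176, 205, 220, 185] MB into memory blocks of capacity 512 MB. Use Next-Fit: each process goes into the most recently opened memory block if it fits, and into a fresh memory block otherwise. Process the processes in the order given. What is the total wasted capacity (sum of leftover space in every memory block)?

907

memory block 1: place 188 MB, 324 MB left
memory block 1: place 209 MB, 115 MB left
memory block 2: place 185 MB, 327 MB left
memory block 2: place 186 MB, 141 MB left
memory block 3: place 200 MB, 312 MB left
memory block 3: place 200 MB, 112 MB left
memory block 4: place 211 MB, 301 MB left
memory block 4: place 176 MB, 125 MB left
memory block 5: place 205 MB, 307 MB left
memory block 5: place 220 MB, 87 MB left
memory block 6: place 185 MB, 327 MB left
6 memory blocks × 512 MB = 3072 MB; used 2165 MB; unused 907 MB.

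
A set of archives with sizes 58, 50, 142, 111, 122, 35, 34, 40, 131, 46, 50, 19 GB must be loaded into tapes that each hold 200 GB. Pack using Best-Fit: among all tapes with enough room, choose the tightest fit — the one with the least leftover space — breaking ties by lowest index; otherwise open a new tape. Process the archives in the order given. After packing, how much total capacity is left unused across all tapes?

162

tape 1: place 58 GB, 142 GB left
tape 1: place 50 GB, 92 GB left
tape 2: place 142 GB, 58 GB left
tape 3: place 111 GB, 89 GB left
tape 4: place 122 GB, 78 GB left
tape 2: place 35 GB, 23 GB left
tape 4: place 34 GB, 44 GB left
tape 4: place 40 GB, 4 GB left
tape 5: place 131 GB, 69 GB left
tape 5: place 46 GB, 23 GB left
tape 3: place 50 GB, 39 GB left
tape 2: place 19 GB, 4 GB left
5 tapes × 200 GB = 1000 GB; used 838 GB; unused 162 GB.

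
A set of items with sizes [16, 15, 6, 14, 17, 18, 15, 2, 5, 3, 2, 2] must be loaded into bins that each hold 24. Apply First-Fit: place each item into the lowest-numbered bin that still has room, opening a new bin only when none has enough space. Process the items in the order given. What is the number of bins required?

Put 16 in bin 1; 8 remain.
Put 15 in bin 2; 9 remain.
Put 6 in bin 1; 2 remain.
Put 14 in bin 3; 10 remain.
Put 17 in bin 4; 7 remain.
Put 18 in bin 5; 6 remain.
Put 15 in bin 6; 9 remain.
Put 2 in bin 1; 0 remain.
Put 5 in bin 2; 4 remain.
Put 3 in bin 2; 1 remain.
Put 2 in bin 3; 8 remain.
Put 2 in bin 3; 6 remain.
Final bins: [16,6,2] [15,5,3] [14,2,2] [17] [18] [15].

6 bins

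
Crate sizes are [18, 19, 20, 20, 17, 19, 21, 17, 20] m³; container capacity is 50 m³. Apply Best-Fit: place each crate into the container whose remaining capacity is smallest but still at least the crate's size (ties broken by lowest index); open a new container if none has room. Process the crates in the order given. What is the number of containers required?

container 1: place 18 m³, 32 m³ left
container 1: place 19 m³, 13 m³ left
container 2: place 20 m³, 30 m³ left
container 2: place 20 m³, 10 m³ left
container 3: place 17 m³, 33 m³ left
container 3: place 19 m³, 14 m³ left
container 4: place 21 m³, 29 m³ left
container 4: place 17 m³, 12 m³ left
container 5: place 20 m³, 30 m³ left

5 containers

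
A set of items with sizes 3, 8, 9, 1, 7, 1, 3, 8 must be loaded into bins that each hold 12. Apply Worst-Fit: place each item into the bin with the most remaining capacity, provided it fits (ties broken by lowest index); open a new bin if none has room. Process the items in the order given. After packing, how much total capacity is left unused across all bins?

8

Put 3 in bin 1; 9 remain.
Put 8 in bin 1; 1 remain.
Put 9 in bin 2; 3 remain.
Put 1 in bin 2; 2 remain.
Put 7 in bin 3; 5 remain.
Put 1 in bin 3; 4 remain.
Put 3 in bin 3; 1 remain.
Put 8 in bin 4; 4 remain.
4 bins × 12 = 48; used 40; unused 8.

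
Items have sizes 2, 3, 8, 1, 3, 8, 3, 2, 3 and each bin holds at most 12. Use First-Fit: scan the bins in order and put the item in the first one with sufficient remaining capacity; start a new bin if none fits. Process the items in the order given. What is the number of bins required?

3

Put 2 in bin 1; 10 remain.
Put 3 in bin 1; 7 remain.
Put 8 in bin 2; 4 remain.
Put 1 in bin 1; 6 remain.
Put 3 in bin 1; 3 remain.
Put 8 in bin 3; 4 remain.
Put 3 in bin 1; 0 remain.
Put 2 in bin 2; 2 remain.
Put 3 in bin 3; 1 remain.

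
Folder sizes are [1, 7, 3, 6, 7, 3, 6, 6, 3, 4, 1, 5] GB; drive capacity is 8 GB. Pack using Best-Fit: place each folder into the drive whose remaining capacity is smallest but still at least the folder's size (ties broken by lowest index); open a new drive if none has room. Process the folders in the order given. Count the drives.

1 GB → drive 1 (remaining 7 GB)
7 GB → drive 1 (remaining 0 GB)
3 GB → drive 2 (remaining 5 GB)
6 GB → drive 3 (remaining 2 GB)
7 GB → drive 4 (remaining 1 GB)
3 GB → drive 2 (remaining 2 GB)
6 GB → drive 5 (remaining 2 GB)
6 GB → drive 6 (remaining 2 GB)
3 GB → drive 7 (remaining 5 GB)
4 GB → drive 7 (remaining 1 GB)
1 GB → drive 4 (remaining 0 GB)
5 GB → drive 8 (remaining 3 GB)
Final drives: [1,7] [3,3] [6] [7,1] [6] [6] [3,4] [5].

8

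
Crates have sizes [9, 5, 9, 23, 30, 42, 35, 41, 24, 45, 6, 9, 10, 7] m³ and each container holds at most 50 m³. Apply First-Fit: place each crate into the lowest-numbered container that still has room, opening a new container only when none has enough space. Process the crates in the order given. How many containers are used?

9 m³ → container 1 (remaining 41 m³)
5 m³ → container 1 (remaining 36 m³)
9 m³ → container 1 (remaining 27 m³)
23 m³ → container 1 (remaining 4 m³)
30 m³ → container 2 (remaining 20 m³)
42 m³ → container 3 (remaining 8 m³)
35 m³ → container 4 (remaining 15 m³)
41 m³ → container 5 (remaining 9 m³)
24 m³ → container 6 (remaining 26 m³)
45 m³ → container 7 (remaining 5 m³)
6 m³ → container 2 (remaining 14 m³)
9 m³ → container 2 (remaining 5 m³)
10 m³ → container 4 (remaining 5 m³)
7 m³ → container 3 (remaining 1 m³)

7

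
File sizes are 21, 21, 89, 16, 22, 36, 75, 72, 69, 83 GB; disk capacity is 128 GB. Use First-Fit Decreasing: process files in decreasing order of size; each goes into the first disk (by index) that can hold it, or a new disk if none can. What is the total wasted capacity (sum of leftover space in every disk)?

136

Sorted descending: 89, 83, 75, 72, 69, 36, 22, 21, 21, 16.
89 GB → disk 1 (remaining 39 GB)
83 GB → disk 2 (remaining 45 GB)
75 GB → disk 3 (remaining 53 GB)
72 GB → disk 4 (remaining 56 GB)
69 GB → disk 5 (remaining 59 GB)
36 GB → disk 1 (remaining 3 GB)
22 GB → disk 2 (remaining 23 GB)
21 GB → disk 2 (remaining 2 GB)
21 GB → disk 3 (remaining 32 GB)
16 GB → disk 3 (remaining 16 GB)
5 disks × 128 GB = 640 GB; used 504 GB; unused 136 GB.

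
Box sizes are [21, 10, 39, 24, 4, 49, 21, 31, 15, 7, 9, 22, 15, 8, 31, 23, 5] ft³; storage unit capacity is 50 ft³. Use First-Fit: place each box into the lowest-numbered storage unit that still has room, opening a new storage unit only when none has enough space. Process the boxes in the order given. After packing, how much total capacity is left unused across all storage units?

66

storage unit 1: place 21 ft³, 29 ft³ left
storage unit 1: place 10 ft³, 19 ft³ left
storage unit 2: place 39 ft³, 11 ft³ left
storage unit 3: place 24 ft³, 26 ft³ left
storage unit 1: place 4 ft³, 15 ft³ left
storage unit 4: place 49 ft³, 1 ft³ left
storage unit 3: place 21 ft³, 5 ft³ left
storage unit 5: place 31 ft³, 19 ft³ left
storage unit 1: place 15 ft³, 0 ft³ left
storage unit 2: place 7 ft³, 4 ft³ left
storage unit 5: place 9 ft³, 10 ft³ left
storage unit 6: place 22 ft³, 28 ft³ left
storage unit 6: place 15 ft³, 13 ft³ left
storage unit 5: place 8 ft³, 2 ft³ left
storage unit 7: place 31 ft³, 19 ft³ left
storage unit 8: place 23 ft³, 27 ft³ left
storage unit 3: place 5 ft³, 0 ft³ left
8 storage units × 50 ft³ = 400 ft³; used 334 ft³; unused 66 ft³.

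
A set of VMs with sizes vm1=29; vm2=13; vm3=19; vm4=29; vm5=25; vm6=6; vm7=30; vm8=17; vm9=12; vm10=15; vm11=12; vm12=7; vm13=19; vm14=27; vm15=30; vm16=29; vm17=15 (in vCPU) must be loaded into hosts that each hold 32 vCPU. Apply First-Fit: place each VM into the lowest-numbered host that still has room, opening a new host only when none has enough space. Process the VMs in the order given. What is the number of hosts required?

12

host 1: place vm1 (29 vCPU), 3 vCPU left
host 2: place vm2 (13 vCPU), 19 vCPU left
host 2: place vm3 (19 vCPU), 0 vCPU left
host 3: place vm4 (29 vCPU), 3 vCPU left
host 4: place vm5 (25 vCPU), 7 vCPU left
host 4: place vm6 (6 vCPU), 1 vCPU left
host 5: place vm7 (30 vCPU), 2 vCPU left
host 6: place vm8 (17 vCPU), 15 vCPU left
host 6: place vm9 (12 vCPU), 3 vCPU left
host 7: place vm10 (15 vCPU), 17 vCPU left
host 7: place vm11 (12 vCPU), 5 vCPU left
host 8: place vm12 (7 vCPU), 25 vCPU left
host 8: place vm13 (19 vCPU), 6 vCPU left
host 9: place vm14 (27 vCPU), 5 vCPU left
host 10: place vm15 (30 vCPU), 2 vCPU left
host 11: place vm16 (29 vCPU), 3 vCPU left
host 12: place vm17 (15 vCPU), 17 vCPU left
Final hosts: [29] [13,19] [29] [25,6] [30] [17,12] [15,12] [7,19] [27] [30] [29] [15].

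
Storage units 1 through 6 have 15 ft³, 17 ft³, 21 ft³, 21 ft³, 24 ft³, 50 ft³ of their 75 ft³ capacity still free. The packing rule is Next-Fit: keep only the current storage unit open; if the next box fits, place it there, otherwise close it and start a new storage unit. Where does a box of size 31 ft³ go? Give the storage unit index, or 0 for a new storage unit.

Next-Fit only looks at storage unit 6, which has 50 ft³ free.
31 ft³ fits there.

6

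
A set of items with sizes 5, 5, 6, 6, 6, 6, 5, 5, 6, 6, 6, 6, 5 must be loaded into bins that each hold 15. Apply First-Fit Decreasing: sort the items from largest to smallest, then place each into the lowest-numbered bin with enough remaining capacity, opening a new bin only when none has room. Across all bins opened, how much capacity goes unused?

Sorted descending: 6, 6, 6, 6, 6, 6, 6, 6, 5, 5, 5, 5, 5.
bin 1: place 6, 9 left
bin 1: place 6, 3 left
bin 2: place 6, 9 left
bin 2: place 6, 3 left
bin 3: place 6, 9 left
bin 3: place 6, 3 left
bin 4: place 6, 9 left
bin 4: place 6, 3 left
bin 5: place 5, 10 left
bin 5: place 5, 5 left
bin 5: place 5, 0 left
bin 6: place 5, 10 left
bin 6: place 5, 5 left
6 bins × 15 = 90; used 73; unused 17.

17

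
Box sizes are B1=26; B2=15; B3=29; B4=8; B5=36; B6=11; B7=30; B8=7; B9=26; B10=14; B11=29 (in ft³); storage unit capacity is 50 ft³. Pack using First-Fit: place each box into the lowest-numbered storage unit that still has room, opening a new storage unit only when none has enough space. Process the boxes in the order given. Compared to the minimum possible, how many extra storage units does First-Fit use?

0

First-Fit: [26,15,8] [29,11,7] [36,14] [30] [26] [29] → 6 storage units.
6 boxes exceed 25 ft³ (half the capacity), and no two of those can share a storage unit, so at least 6 storage units are needed.
So 6 is already optimal.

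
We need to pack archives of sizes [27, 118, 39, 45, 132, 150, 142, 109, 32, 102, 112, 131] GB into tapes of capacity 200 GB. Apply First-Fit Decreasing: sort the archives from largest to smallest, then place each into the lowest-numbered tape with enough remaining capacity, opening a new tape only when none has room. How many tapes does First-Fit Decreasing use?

8 tapes

Sorted descending: 150, 142, 132, 131, 118, 112, 109, 102, 45, 39, 32, 27.
150 GB → tape 1 (remaining 50 GB)
142 GB → tape 2 (remaining 58 GB)
132 GB → tape 3 (remaining 68 GB)
131 GB → tape 4 (remaining 69 GB)
118 GB → tape 5 (remaining 82 GB)
112 GB → tape 6 (remaining 88 GB)
109 GB → tape 7 (remaining 91 GB)
102 GB → tape 8 (remaining 98 GB)
45 GB → tape 1 (remaining 5 GB)
39 GB → tape 2 (remaining 19 GB)
32 GB → tape 3 (remaining 36 GB)
27 GB → tape 3 (remaining 9 GB)
Final tapes: [150,45] [142,39] [132,32,27] [131] [118] [112] [109] [102].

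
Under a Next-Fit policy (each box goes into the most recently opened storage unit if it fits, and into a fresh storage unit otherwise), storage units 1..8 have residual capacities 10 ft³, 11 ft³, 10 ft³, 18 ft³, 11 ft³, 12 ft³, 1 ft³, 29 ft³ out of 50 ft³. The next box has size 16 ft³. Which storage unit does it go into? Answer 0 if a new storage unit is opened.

Next-Fit only looks at storage unit 8, which has 29 ft³ free.
16 ft³ fits there.

8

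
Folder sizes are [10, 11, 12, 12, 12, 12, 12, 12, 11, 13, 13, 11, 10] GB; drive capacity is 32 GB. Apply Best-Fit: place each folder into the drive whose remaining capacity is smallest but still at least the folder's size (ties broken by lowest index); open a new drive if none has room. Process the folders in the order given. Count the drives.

10 GB → drive 1 (remaining 22 GB)
11 GB → drive 1 (remaining 11 GB)
12 GB → drive 2 (remaining 20 GB)
12 GB → drive 2 (remaining 8 GB)
12 GB → drive 3 (remaining 20 GB)
12 GB → drive 3 (remaining 8 GB)
12 GB → drive 4 (remaining 20 GB)
12 GB → drive 4 (remaining 8 GB)
11 GB → drive 1 (remaining 0 GB)
13 GB → drive 5 (remaining 19 GB)
13 GB → drive 5 (remaining 6 GB)
11 GB → drive 6 (remaining 21 GB)
10 GB → drive 6 (remaining 11 GB)

6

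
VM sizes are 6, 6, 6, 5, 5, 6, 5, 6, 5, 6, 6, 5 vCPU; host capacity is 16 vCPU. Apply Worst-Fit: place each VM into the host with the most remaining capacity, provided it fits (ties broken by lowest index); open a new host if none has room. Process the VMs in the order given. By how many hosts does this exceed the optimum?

Worst-Fit: [6,6] [6,5,5] [6,5,5] [6,5] [6,6] → 5 hosts.
Total size 67 vCPU; any packing needs at least ⌈67/16⌉ = 5 hosts.
So 5 is already optimal.

0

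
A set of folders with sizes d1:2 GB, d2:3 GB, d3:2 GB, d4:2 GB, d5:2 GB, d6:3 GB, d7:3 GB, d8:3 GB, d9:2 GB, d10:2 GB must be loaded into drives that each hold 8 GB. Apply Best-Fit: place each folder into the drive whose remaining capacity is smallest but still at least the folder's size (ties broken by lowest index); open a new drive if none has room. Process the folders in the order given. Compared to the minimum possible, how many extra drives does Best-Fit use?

Best-Fit: [2,3,2] [2,2,3] [3,3,2] [2] → 4 drives.
Total size 24 GB; any packing needs at least ⌈24/8⌉ = 3 drives.
An optimal packing achieves that bound: [3,3,2] [3,3,2] [2,2,2,2] → 3 drives.
Excess: 4 − 3 = 1.

1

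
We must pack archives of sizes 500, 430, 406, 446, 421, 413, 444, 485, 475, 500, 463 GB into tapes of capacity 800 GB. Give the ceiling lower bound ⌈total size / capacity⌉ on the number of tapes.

Total size = 500 + 430 + 406 + 446 + 421 + 413 + 444 + 485 + 475 + 500 + 463 = 4983 GB.
⌈4983 / 800⌉ = 7.

7 tapes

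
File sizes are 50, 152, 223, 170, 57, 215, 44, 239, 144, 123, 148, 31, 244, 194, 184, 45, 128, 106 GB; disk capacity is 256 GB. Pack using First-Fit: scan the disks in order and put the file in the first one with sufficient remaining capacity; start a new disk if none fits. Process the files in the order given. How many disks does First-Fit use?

Put 50 GB in disk 1; 206 GB remain.
Put 152 GB in disk 1; 54 GB remain.
Put 223 GB in disk 2; 33 GB remain.
Put 170 GB in disk 3; 86 GB remain.
Put 57 GB in disk 3; 29 GB remain.
Put 215 GB in disk 4; 41 GB remain.
Put 44 GB in disk 1; 10 GB remain.
Put 239 GB in disk 5; 17 GB remain.
Put 144 GB in disk 6; 112 GB remain.
Put 123 GB in disk 7; 133 GB remain.
Put 148 GB in disk 8; 108 GB remain.
Put 31 GB in disk 2; 2 GB remain.
Put 244 GB in disk 9; 12 GB remain.
Put 194 GB in disk 10; 62 GB remain.
Put 184 GB in disk 11; 72 GB remain.
Put 45 GB in disk 6; 67 GB remain.
Put 128 GB in disk 7; 5 GB remain.
Put 106 GB in disk 8; 2 GB remain.

11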